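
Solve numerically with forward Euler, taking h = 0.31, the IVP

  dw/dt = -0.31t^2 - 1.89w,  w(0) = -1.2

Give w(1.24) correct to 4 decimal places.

-0.1353

Euler: w_{n+1} = w_n + h·f(t_n, w_n).
t=0.000000, w=-1.200000: f=2.268000 → w ← -1.200000 + 0.31·2.268000 = -0.496920
t=0.310000, w=-0.496920: f=0.909388 → w ← -0.496920 + 0.31·0.909388 = -0.215010
t=0.620000, w=-0.215010: f=0.287204 → w ← -0.215010 + 0.31·0.287204 = -0.125976
t=0.930000, w=-0.125976: f=-0.030024 → w ← -0.125976 + 0.31·(-0.030024) = -0.135284
w(1.24) ≈ -0.1353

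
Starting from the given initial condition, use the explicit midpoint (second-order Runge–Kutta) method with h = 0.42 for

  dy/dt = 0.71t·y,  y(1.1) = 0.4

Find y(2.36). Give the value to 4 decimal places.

Midpoint: k1 = f(t_n, y_n); k2 = f(t_n + h/2, y_n + (h/2)·k1); y_{n+1} = y_n + h·k2.
t=1.100000, y=0.400000:
  k1 = f(1.100000, 0.400000) = 0.312400
  k2 = f(1.310000, 0.465604) = 0.433058
  y ← 0.400000 + 0.42·0.433058 = 0.581884
t=1.520000, y=0.581884:
  k1 = f(1.520000, 0.581884) = 0.627970
  k2 = f(1.730000, 0.713758) = 0.876709
  y ← 0.581884 + 0.42·0.876709 = 0.950102
t=1.940000, y=0.950102:
  k1 = f(1.940000, 0.950102) = 1.308671
  k2 = f(2.150000, 1.224923) = 1.869845
  y ← 0.950102 + 0.42·1.869845 = 1.735437
y(2.36) ≈ 1.7354

1.7354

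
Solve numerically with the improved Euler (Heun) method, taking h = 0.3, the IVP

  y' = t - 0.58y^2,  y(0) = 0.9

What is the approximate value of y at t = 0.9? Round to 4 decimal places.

Heun: k1 = f(t_n, y_n); k2 = f(t_n + h, y_n + h·k1); y_{n+1} = y_n + (h/2)·(k1 + k2).
t=0.000000, y=0.900000:
  k1 = f(0.000000, 0.900000) = -0.469800
  k2 = f(0.300000, 0.759060) = -0.034180
  y ← 0.900000 + (0.3/2)·(-0.469800 + (-0.034180)) = 0.824403
t=0.300000, y=0.824403:
  k1 = f(0.300000, 0.824403) = -0.094191
  k2 = f(0.600000, 0.796146) = 0.232368
  y ← 0.824403 + (0.3/2)·(-0.094191 + 0.232368) = 0.845130
t=0.600000, y=0.845130:
  k1 = f(0.600000, 0.845130) = 0.185738
  k2 = f(0.900000, 0.900851) = 0.429311
  y ← 0.845130 + (0.3/2)·(0.185738 + 0.429311) = 0.937387
y(0.9) ≈ 0.9374

0.9374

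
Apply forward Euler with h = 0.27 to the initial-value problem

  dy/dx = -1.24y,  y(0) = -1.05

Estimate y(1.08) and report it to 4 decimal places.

-0.2056

Euler: y_{n+1} = y_n + h·f(x_n, y_n).
x=0.000000, y=-1.050000: f=1.302000 → y ← -1.050000 + 0.27·1.302000 = -0.698460
x=0.270000, y=-0.698460: f=0.866090 → y ← -0.698460 + 0.27·0.866090 = -0.464616
x=0.540000, y=-0.464616: f=0.576123 → y ← -0.464616 + 0.27·0.576123 = -0.309062
x=0.810000, y=-0.309062: f=0.383237 → y ← -0.309062 + 0.27·0.383237 = -0.205588
y(1.08) ≈ -0.2056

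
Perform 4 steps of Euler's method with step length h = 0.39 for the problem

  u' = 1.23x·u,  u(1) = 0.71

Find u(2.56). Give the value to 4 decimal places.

6.6255

Euler: u_{n+1} = u_n + h·f(x_n, u_n).
x=1.000000, u=0.710000: f=0.873300 → u ← 0.710000 + 0.39·0.873300 = 1.050587
x=1.390000, u=1.050587: f=1.796189 → u ← 1.050587 + 0.39·1.796189 = 1.751101
x=1.780000, u=1.751101: f=3.833860 → u ← 1.751101 + 0.39·3.833860 = 3.246306
x=2.170000, u=3.246306: f=8.664715 → u ← 3.246306 + 0.39·8.664715 = 6.625545
u(2.56) ≈ 6.6255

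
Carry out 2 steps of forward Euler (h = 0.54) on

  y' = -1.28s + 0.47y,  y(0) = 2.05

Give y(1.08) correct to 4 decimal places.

Euler: y_{n+1} = y_n + h·f(s_n, y_n).
s=0.000000, y=2.050000: f=0.963500 → y ← 2.050000 + 0.54·0.963500 = 2.570290
s=0.540000, y=2.570290: f=0.516836 → y ← 2.570290 + 0.54·0.516836 = 2.849382
y(1.08) ≈ 2.8494

2.8494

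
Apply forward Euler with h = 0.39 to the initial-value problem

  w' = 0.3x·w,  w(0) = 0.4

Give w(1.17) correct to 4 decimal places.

Euler: w_{n+1} = w_n + h·f(x_n, w_n).
x=0.000000, w=0.400000: f=0.000000 → w ← 0.400000 + 0.39·0.000000 = 0.400000
x=0.390000, w=0.400000: f=0.046800 → w ← 0.400000 + 0.39·0.046800 = 0.418252
x=0.780000, w=0.418252: f=0.097871 → w ← 0.418252 + 0.39·0.097871 = 0.456422
w(1.17) ≈ 0.4564

0.4564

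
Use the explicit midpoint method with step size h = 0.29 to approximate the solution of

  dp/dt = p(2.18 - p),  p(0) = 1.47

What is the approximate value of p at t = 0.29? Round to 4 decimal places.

1.7327

Midpoint: k1 = f(t_n, p_n); k2 = f(t_n + h/2, p_n + (h/2)·k1); p_{n+1} = p_n + h·k2.
t=0.000000, p=1.470000:
  k1 = f(0.000000, 1.470000) = 1.043700
  k2 = f(0.145000, 1.621336) = 0.905782
  p ← 1.470000 + 0.29·0.905782 = 1.732677
p(0.29) ≈ 1.7327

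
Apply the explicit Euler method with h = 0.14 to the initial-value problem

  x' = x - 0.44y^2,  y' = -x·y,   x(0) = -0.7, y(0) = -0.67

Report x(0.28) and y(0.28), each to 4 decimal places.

Euler on (x,y): x_{n+1} = x_n + h·x', y_{n+1} = y_n + h·y'.
0.000000: (-0.700000, -0.670000); f=(-0.897516, -0.469000) → (-0.825652, -0.735660)
0.140000: (-0.825652, -0.735660); f=(-1.063778, -0.607399) → (-0.974581, -0.820696)
(x(0.28), y(0.28)) ≈ (-0.9746, -0.8207)

-0.9746, -0.8207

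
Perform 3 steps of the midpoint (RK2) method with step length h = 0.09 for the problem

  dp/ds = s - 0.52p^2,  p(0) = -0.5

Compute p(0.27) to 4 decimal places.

Midpoint: k1 = f(s_n, p_n); k2 = f(s_n + h/2, p_n + (h/2)·k1); p_{n+1} = p_n + h·k2.
s=0.000000, p=-0.500000:
  k1 = f(0.000000, -0.500000) = -0.130000
  k2 = f(0.045000, -0.505850) = -0.088060
  p ← -0.500000 + 0.09·(-0.088060) = -0.507925
s=0.090000, p=-0.507925:
  k1 = f(0.090000, -0.507925) = -0.044154
  k2 = f(0.135000, -0.509912) = -0.000205
  p ← -0.507925 + 0.09·(-0.000205) = -0.507944
s=0.180000, p=-0.507944:
  k1 = f(0.180000, -0.507944) = 0.045836
  k2 = f(0.225000, -0.505881) = 0.091924
  p ← -0.507944 + 0.09·0.091924 = -0.499671
p(0.27) ≈ -0.4997

-0.4997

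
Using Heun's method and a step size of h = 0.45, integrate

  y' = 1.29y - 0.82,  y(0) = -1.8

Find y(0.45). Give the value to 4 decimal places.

Heun: k1 = f(s_n, y_n); k2 = f(s_n + h, y_n + h·k1); y_{n+1} = y_n + (h/2)·(k1 + k2).
s=0.000000, y=-1.800000:
  k1 = f(0.000000, -1.800000) = -3.142000
  k2 = f(0.450000, -3.213900) = -4.965931
  y ← -1.800000 + (0.45/2)·(-3.142000 + (-4.965931)) = -3.624284
y(0.45) ≈ -3.6243

-3.6243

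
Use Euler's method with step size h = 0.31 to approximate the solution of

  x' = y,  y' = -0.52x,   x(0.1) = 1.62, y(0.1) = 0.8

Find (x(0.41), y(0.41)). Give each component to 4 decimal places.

Euler on (x,y): x_{n+1} = x_n + h·x', y_{n+1} = y_n + h·y'.
0.100000: (1.620000, 0.800000); f=(0.800000, -0.842400) → (1.868000, 0.538856)
(x(0.41), y(0.41)) ≈ (1.8680, 0.5389)

1.8680, 0.5389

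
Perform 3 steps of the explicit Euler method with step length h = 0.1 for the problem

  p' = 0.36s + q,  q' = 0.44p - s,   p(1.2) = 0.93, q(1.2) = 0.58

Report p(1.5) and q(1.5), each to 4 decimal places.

Euler on (p,q): p_{n+1} = p_n + h·p', q_{n+1} = q_n + h·q'.
1.200000: (0.930000, 0.580000); f=(1.012000, -0.790800) → (1.031200, 0.500920)
1.300000: (1.031200, 0.500920); f=(0.968920, -0.846272) → (1.128092, 0.416293)
1.400000: (1.128092, 0.416293); f=(0.920293, -0.903640) → (1.220121, 0.325929)
(p(1.5), q(1.5)) ≈ (1.2201, 0.3259)

1.2201, 0.3259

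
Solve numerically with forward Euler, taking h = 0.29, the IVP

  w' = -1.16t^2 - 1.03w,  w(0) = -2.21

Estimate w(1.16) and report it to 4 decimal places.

-0.8825

Euler: w_{n+1} = w_n + h·f(t_n, w_n).
t=0.000000, w=-2.210000: f=2.276300 → w ← -2.210000 + 0.29·2.276300 = -1.549873
t=0.290000, w=-1.549873: f=1.498813 → w ← -1.549873 + 0.29·1.498813 = -1.115217
t=0.580000, w=-1.115217: f=0.758450 → w ← -1.115217 + 0.29·0.758450 = -0.895267
t=0.870000, w=-0.895267: f=0.044121 → w ← -0.895267 + 0.29·0.044121 = -0.882472
w(1.16) ≈ -0.8825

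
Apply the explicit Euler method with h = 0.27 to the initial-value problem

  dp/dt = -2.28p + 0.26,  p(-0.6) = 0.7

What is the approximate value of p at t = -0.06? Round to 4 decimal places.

Euler: p_{n+1} = p_n + h·f(t_n, p_n).
t=-0.600000, p=0.700000: f=-1.336000 → p ← 0.700000 + 0.27·(-1.336000) = 0.339280
t=-0.330000, p=0.339280: f=-0.513558 → p ← 0.339280 + 0.27·(-0.513558) = 0.200619
p(-0.06) ≈ 0.2006

0.2006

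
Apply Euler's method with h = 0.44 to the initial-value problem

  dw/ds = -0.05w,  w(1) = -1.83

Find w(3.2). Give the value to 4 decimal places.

Euler: w_{n+1} = w_n + h·f(s_n, w_n).
s=1.000000, w=-1.830000: f=0.091500 → w ← -1.830000 + 0.44·0.091500 = -1.789740
s=1.440000, w=-1.789740: f=0.089487 → w ← -1.789740 + 0.44·0.089487 = -1.750366
s=1.880000, w=-1.750366: f=0.087518 → w ← -1.750366 + 0.44·0.087518 = -1.711858
s=2.320000, w=-1.711858: f=0.085593 → w ← -1.711858 + 0.44·0.085593 = -1.674197
s=2.760000, w=-1.674197: f=0.083710 → w ← -1.674197 + 0.44·0.083710 = -1.637364
w(3.2) ≈ -1.6374

-1.6374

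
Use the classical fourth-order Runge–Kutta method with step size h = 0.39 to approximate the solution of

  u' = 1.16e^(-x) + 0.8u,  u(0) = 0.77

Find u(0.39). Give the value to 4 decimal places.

1.4960

RK4: k1 = f(x_n, u_n); k2 = f(x_n + h/2, u_n + (h/2)·k1); k3 = f(x_n + h/2, u_n + (h/2)·k2); k4 = f(x_n + h, u_n + h·k3); u_{n+1} = u_n + (h/6)·(k1 + 2k2 + 2k3 + k4).
x=0.000000, u=0.770000:
  k1 = f(0.000000, 0.770000) = 1.776000
  k2 = f(0.195000, 1.116320) = 1.847544
  k3 = f(0.195000, 1.130271) = 1.858705
  k4 = f(0.390000, 1.494895) = 1.981302
  u ← 0.770000 + (0.39/6)·(k1 + 2k2 + 2k3 + k4) = 1.496037
u(0.39) ≈ 1.4960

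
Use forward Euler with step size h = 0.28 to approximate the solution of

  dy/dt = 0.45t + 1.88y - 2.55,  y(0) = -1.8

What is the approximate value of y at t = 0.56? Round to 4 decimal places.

Euler: y_{n+1} = y_n + h·f(t_n, y_n).
t=0.000000, y=-1.800000: f=-5.934000 → y ← -1.800000 + 0.28·(-5.934000) = -3.461520
t=0.280000, y=-3.461520: f=-8.931658 → y ← -3.461520 + 0.28·(-8.931658) = -5.962384
y(0.56) ≈ -5.9624

-5.9624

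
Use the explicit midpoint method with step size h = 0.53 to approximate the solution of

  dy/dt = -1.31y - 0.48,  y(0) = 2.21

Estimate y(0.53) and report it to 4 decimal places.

Midpoint: k1 = f(t_n, y_n); k2 = f(t_n + h/2, y_n + (h/2)·k1); y_{n+1} = y_n + h·k2.
t=0.000000, y=2.210000:
  k1 = f(0.000000, 2.210000) = -3.375100
  k2 = f(0.265000, 1.315598) = -2.203434
  y ← 2.210000 + 0.53·(-2.203434) = 1.042180
y(0.53) ≈ 1.0422

1.0422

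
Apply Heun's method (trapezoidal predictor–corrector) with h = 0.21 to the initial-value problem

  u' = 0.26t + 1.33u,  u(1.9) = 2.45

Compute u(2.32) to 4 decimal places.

4.5584

Heun: k1 = f(t_n, u_n); k2 = f(t_n + h, u_n + h·k1); u_{n+1} = u_n + (h/2)·(k1 + k2).
t=1.900000, u=2.450000:
  k1 = f(1.900000, 2.450000) = 3.752500
  k2 = f(2.110000, 3.238025) = 4.855173
  u ← 2.450000 + (0.21/2)·(3.752500 + 4.855173) = 3.353806
t=2.110000, u=3.353806:
  k1 = f(2.110000, 3.353806) = 5.009162
  k2 = f(2.320000, 4.405730) = 6.462820
  u ← 3.353806 + (0.21/2)·(5.009162 + 6.462820) = 4.558364
u(2.32) ≈ 4.5584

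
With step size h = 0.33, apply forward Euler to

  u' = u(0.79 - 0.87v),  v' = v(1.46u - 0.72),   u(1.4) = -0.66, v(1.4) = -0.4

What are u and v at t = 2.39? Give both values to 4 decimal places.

Euler on (u,v): u_{n+1} = u_n + h·u', v_{n+1} = v_n + h·v'.
1.400000: (-0.660000, -0.400000); f=(-0.751080, 0.673440) → (-0.907856, -0.177765)
1.730000: (-0.907856, -0.177765); f=(-0.857611, 0.363613) → (-1.190868, -0.057773)
2.060000: (-1.190868, -0.057773); f=(-1.000641, 0.142044) → (-1.521080, -0.010898)
(u(2.39), v(2.39)) ≈ (-1.5211, -0.0109)

-1.5211, -0.0109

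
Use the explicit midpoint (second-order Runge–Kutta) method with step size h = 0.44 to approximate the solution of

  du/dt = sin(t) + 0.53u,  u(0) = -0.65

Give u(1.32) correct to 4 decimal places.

-0.3497

Midpoint: k1 = f(t_n, u_n); k2 = f(t_n + h/2, u_n + (h/2)·k1); u_{n+1} = u_n + h·k2.
t=0.000000, u=-0.650000:
  k1 = f(0.000000, -0.650000) = -0.344500
  k2 = f(0.220000, -0.725790) = -0.166439
  u ← -0.650000 + 0.44·(-0.166439) = -0.723233
t=0.440000, u=-0.723233:
  k1 = f(0.440000, -0.723233) = 0.042626
  k2 = f(0.660000, -0.713856) = 0.234773
  u ← -0.723233 + 0.44·0.234773 = -0.619933
t=0.880000, u=-0.619933:
  k1 = f(0.880000, -0.619933) = 0.442174
  k2 = f(1.100000, -0.522655) = 0.614200
  u ← -0.619933 + 0.44·0.614200 = -0.349685
u(1.32) ≈ -0.3497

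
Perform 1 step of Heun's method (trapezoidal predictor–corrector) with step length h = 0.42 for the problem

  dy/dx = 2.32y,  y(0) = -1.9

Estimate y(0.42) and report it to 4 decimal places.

-4.6533

Heun: k1 = f(x_n, y_n); k2 = f(x_n + h, y_n + h·k1); y_{n+1} = y_n + (h/2)·(k1 + k2).
x=0.000000, y=-1.900000:
  k1 = f(0.000000, -1.900000) = -4.408000
  k2 = f(0.420000, -3.751360) = -8.703155
  y ← -1.900000 + (0.42/2)·(-4.408000 + (-8.703155)) = -4.653343
y(0.42) ≈ -4.6533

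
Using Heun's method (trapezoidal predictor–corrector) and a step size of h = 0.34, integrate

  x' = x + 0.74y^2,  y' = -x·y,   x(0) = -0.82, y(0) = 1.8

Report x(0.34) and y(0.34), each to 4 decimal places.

Heun on (x,y): k1 = f(s_n, state_n); k2 = f(s_n + h, state_n + h·k1); state_{n+1} = state_n + (h/2)·(k1 + k2).
0.000000: (-0.820000, 1.800000)
  k1 = (1.577600, 1.476000)
  predictor → (-0.283616, 2.301840)
  k2 = (3.637250, 0.652839)
  → (0.066524, 2.161903)
(x(0.34), y(0.34)) ≈ (0.0665, 2.1619)

0.0665, 2.1619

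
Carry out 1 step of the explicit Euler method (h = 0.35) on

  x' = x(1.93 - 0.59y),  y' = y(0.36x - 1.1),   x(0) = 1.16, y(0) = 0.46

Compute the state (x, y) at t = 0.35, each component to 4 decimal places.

Euler on (x,y): x_{n+1} = x_n + h·x', y_{n+1} = y_n + h·y'.
0.000000: (1.160000, 0.460000); f=(1.923976, -0.313904) → (1.833392, 0.350134)
(x(0.35), y(0.35)) ≈ (1.8334, 0.3501)

1.8334, 0.3501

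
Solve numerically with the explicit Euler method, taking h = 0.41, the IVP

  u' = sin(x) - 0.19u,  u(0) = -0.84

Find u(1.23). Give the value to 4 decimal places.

Euler: u_{n+1} = u_n + h·f(x_n, u_n).
x=0.000000, u=-0.840000: f=0.159600 → u ← -0.840000 + 0.41·0.159600 = -0.774564
x=0.410000, u=-0.774564: f=0.545776 → u ← -0.774564 + 0.41·0.545776 = -0.550796
x=0.820000, u=-0.550796: f=0.835797 → u ← -0.550796 + 0.41·0.835797 = -0.208119
u(1.23) ≈ -0.2081

-0.2081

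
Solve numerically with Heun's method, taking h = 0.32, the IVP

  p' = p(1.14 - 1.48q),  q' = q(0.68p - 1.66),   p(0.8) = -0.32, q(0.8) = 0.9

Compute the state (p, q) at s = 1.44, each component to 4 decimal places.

-0.4100, 0.3011

Heun on (p,q): k1 = f(s_n, state_n); k2 = f(s_n + h, state_n + h·k1); state_{n+1} = state_n + (h/2)·(k1 + k2).
0.800000: (-0.320000, 0.900000)
  k1 = (0.061440, -1.689840)
  predictor → (-0.300339, 0.359251)
  k2 = (-0.182699, -0.669727)
  → (-0.339401, 0.522469)
1.120000: (-0.339401, 0.522469)
  k1 = (-0.124474, -0.987881)
  predictor → (-0.379233, 0.206347)
  k2 = (-0.316510, -0.395749)
  → (-0.409959, 0.301088)
(p(1.44), q(1.44)) ≈ (-0.4100, 0.3011)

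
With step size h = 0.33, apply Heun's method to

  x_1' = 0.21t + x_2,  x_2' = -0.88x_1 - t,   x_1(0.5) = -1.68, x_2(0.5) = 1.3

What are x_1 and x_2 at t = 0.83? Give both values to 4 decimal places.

-1.1516, 1.5011

Heun on (x_1,x_2): k1 = f(t_n, state_n); k2 = f(t_n + h, state_n + h·k1); state_{n+1} = state_n + (h/2)·(k1 + k2).
0.500000: (-1.680000, 1.300000)
  k1 = (1.405000, 0.978400)
  predictor → (-1.216350, 1.622872)
  k2 = (1.797172, 0.240388)
  → (-1.151642, 1.501100)
(x_1(0.83), x_2(0.83)) ≈ (-1.1516, 1.5011)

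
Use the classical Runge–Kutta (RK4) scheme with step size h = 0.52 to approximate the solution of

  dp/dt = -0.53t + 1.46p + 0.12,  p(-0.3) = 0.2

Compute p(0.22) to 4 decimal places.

RK4: k1 = f(t_n, p_n); k2 = f(t_n + h/2, p_n + (h/2)·k1); k3 = f(t_n + h/2, p_n + (h/2)·k2); k4 = f(t_n + h, p_n + h·k3); p_{n+1} = p_n + (h/6)·(k1 + 2k2 + 2k3 + k4).
t=-0.300000, p=0.200000:
  k1 = f(-0.300000, 0.200000) = 0.571000
  k2 = f(-0.040000, 0.348460) = 0.649952
  k3 = f(-0.040000, 0.368987) = 0.679922
  k4 = f(0.220000, 0.553559) = 0.811596
  p ← 0.200000 + (0.52/6)·(k1 + 2k2 + 2k3 + k4) = 0.550336
p(0.22) ≈ 0.5503

0.5503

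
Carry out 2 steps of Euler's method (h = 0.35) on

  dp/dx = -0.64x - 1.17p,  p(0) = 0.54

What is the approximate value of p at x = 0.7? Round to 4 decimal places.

0.1099

Euler: p_{n+1} = p_n + h·f(x_n, p_n).
x=0.000000, p=0.540000: f=-0.631800 → p ← 0.540000 + 0.35·(-0.631800) = 0.318870
x=0.350000, p=0.318870: f=-0.597078 → p ← 0.318870 + 0.35·(-0.597078) = 0.109893
p(0.7) ≈ 0.1099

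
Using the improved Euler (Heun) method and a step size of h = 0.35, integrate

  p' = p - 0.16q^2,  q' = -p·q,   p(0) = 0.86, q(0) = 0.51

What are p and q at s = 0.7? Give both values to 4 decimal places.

Heun on (p,q): k1 = f(s_n, state_n); k2 = f(s_n + h, state_n + h·k1); state_{n+1} = state_n + (h/2)·(k1 + k2).
0.000000: (0.860000, 0.510000)
  k1 = (0.818384, -0.438600)
  predictor → (1.146434, 0.356490)
  k2 = (1.126101, -0.408692)
  → (1.200285, 0.361724)
0.350000: (1.200285, 0.361724)
  k1 = (1.179350, -0.434172)
  predictor → (1.613057, 0.209764)
  k2 = (1.606017, -0.338361)
  → (1.687724, 0.226531)
(p(0.7), q(0.7)) ≈ (1.6877, 0.2265)

1.6877, 0.2265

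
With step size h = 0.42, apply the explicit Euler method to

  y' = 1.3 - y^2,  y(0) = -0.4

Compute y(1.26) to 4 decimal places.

1.0056

Euler: y_{n+1} = y_n + h·f(x_n, y_n).
x=0.000000, y=-0.400000: f=1.140000 → y ← -0.400000 + 0.42·1.140000 = 0.078800
x=0.420000, y=0.078800: f=1.293791 → y ← 0.078800 + 0.42·1.293791 = 0.622192
x=0.840000, y=0.622192: f=0.912877 → y ← 0.622192 + 0.42·0.912877 = 1.005600
y(1.26) ≈ 1.0056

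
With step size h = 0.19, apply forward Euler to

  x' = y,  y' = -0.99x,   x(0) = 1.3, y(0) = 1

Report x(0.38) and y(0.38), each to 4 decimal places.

Euler on (x,y): x_{n+1} = x_n + h·x', y_{n+1} = y_n + h·y'.
0.000000: (1.300000, 1.000000); f=(1.000000, -1.287000) → (1.490000, 0.755470)
0.190000: (1.490000, 0.755470); f=(0.755470, -1.475100) → (1.633539, 0.475201)
(x(0.38), y(0.38)) ≈ (1.6335, 0.4752)

1.6335, 0.4752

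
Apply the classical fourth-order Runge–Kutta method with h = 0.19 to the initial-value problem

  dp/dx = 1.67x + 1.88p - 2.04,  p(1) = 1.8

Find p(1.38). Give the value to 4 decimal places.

RK4: k1 = f(x_n, p_n); k2 = f(x_n + h/2, p_n + (h/2)·k1); k3 = f(x_n + h/2, p_n + (h/2)·k2); k4 = f(x_n + h, p_n + h·k3); p_{n+1} = p_n + (h/6)·(k1 + 2k2 + 2k3 + k4).
x=1.000000, p=1.800000:
  k1 = f(1.000000, 1.800000) = 3.014000
  k2 = f(1.095000, 2.086330) = 3.710950
  k3 = f(1.095000, 2.152540) = 3.835426
  k4 = f(1.190000, 2.528731) = 4.701314
  p ← 1.800000 + (0.19/6)·(k1 + 2k2 + 2k3 + k4) = 2.522255
x=1.190000, p=2.522255:
  k1 = f(1.190000, 2.522255) = 4.689140
  k2 = f(1.285000, 2.967724) = 5.685271
  k3 = f(1.285000, 3.062356) = 5.863180
  k4 = f(1.380000, 3.636260) = 7.100768
  p ← 2.522255 + (0.19/6)·(k1 + 2k2 + 2k3 + k4) = 3.627004
p(1.38) ≈ 3.6270

3.6270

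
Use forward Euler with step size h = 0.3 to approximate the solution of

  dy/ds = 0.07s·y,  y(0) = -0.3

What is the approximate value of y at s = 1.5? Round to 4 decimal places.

Euler: y_{n+1} = y_n + h·f(s_n, y_n).
s=0.000000, y=-0.300000: f=0.000000 → y ← -0.300000 + 0.3·0.000000 = -0.300000
s=0.300000, y=-0.300000: f=-0.006300 → y ← -0.300000 + 0.3·(-0.006300) = -0.301890
s=0.600000, y=-0.301890: f=-0.012679 → y ← -0.301890 + 0.3·(-0.012679) = -0.305694
s=0.900000, y=-0.305694: f=-0.019259 → y ← -0.305694 + 0.3·(-0.019259) = -0.311471
s=1.200000, y=-0.311471: f=-0.026164 → y ← -0.311471 + 0.3·(-0.026164) = -0.319321
y(1.5) ≈ -0.3193

-0.3193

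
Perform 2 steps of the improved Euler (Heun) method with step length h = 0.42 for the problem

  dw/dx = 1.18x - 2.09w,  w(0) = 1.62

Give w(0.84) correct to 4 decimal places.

Heun: k1 = f(x_n, w_n); k2 = f(x_n + h, w_n + h·k1); w_{n+1} = w_n + (h/2)·(k1 + k2).
x=0.000000, w=1.620000:
  k1 = f(0.000000, 1.620000) = -3.385800
  k2 = f(0.420000, 0.197964) = 0.081855
  w ← 1.620000 + (0.42/2)·(-3.385800 + 0.081855) = 0.926172
x=0.420000, w=0.926172:
  k1 = f(0.420000, 0.926172) = -1.440099
  k2 = f(0.840000, 0.321330) = 0.319620
  w ← 0.926172 + (0.42/2)·(-1.440099 + 0.319620) = 0.690871
w(0.84) ≈ 0.6909

0.6909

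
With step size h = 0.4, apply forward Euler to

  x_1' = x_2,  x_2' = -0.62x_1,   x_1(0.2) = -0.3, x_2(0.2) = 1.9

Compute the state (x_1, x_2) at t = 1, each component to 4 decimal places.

1.2498, 1.8603

Euler on (x_1,x_2): x_1_{n+1} = x_1_n + h·x_1', x_2_{n+1} = x_2_n + h·x_2'.
0.200000: (-0.300000, 1.900000); f=(1.900000, 0.186000) → (0.460000, 1.974400)
0.600000: (0.460000, 1.974400); f=(1.974400, -0.285200) → (1.249760, 1.860320)
(x_1(1), x_2(1)) ≈ (1.2498, 1.8603)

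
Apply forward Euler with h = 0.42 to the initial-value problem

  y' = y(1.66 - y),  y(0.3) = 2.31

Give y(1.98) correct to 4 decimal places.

1.6605

Euler: y_{n+1} = y_n + h·f(s_n, y_n).
s=0.300000, y=2.310000: f=-1.501500 → y ← 2.310000 + 0.42·(-1.501500) = 1.679370
s=0.720000, y=1.679370: f=-0.032529 → y ← 1.679370 + 0.42·(-0.032529) = 1.665708
s=1.140000, y=1.665708: f=-0.009507 → y ← 1.665708 + 0.42·(-0.009507) = 1.661715
s=1.560000, y=1.661715: f=-0.002849 → y ← 1.661715 + 0.42·(-0.002849) = 1.660518
y(1.98) ≈ 1.6605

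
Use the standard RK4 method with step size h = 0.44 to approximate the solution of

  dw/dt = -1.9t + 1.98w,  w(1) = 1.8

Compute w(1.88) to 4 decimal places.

RK4: k1 = f(t_n, w_n); k2 = f(t_n + h/2, w_n + (h/2)·k1); k3 = f(t_n + h/2, w_n + (h/2)·k2); k4 = f(t_n + h, w_n + h·k3); w_{n+1} = w_n + (h/6)·(k1 + 2k2 + 2k3 + k4).
t=1.000000, w=1.800000:
  k1 = f(1.000000, 1.800000) = 1.664000
  k2 = f(1.220000, 2.166080) = 1.970838
  k3 = f(1.220000, 2.233584) = 2.104497
  k4 = f(1.440000, 2.725979) = 2.661438
  w ← 1.800000 + (0.44/6)·(k1 + 2k2 + 2k3 + k4) = 2.714915
t=1.440000, w=2.714915:
  k1 = f(1.440000, 2.714915) = 2.639531
  k2 = f(1.660000, 3.295612) = 3.371311
  k3 = f(1.660000, 3.456603) = 3.690074
  k4 = f(1.880000, 4.338547) = 5.018324
  w ← 2.714915 + (0.44/6)·(k1 + 2k2 + 2k3 + k4) = 4.312160
w(1.88) ≈ 4.3122

4.3122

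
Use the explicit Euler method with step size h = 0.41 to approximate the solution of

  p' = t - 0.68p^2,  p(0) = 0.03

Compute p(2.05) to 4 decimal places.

Euler: p_{n+1} = p_n + h·f(t_n, p_n).
t=0.000000, p=0.030000: f=-0.000612 → p ← 0.030000 + 0.41·(-0.000612) = 0.029749
t=0.410000, p=0.029749: f=0.409398 → p ← 0.029749 + 0.41·0.409398 = 0.197602
t=0.820000, p=0.197602: f=0.793448 → p ← 0.197602 + 0.41·0.793448 = 0.522916
t=1.230000, p=0.522916: f=1.044060 → p ← 0.522916 + 0.41·1.044060 = 0.950981
t=1.640000, p=0.950981: f=1.025032 → p ← 0.950981 + 0.41·1.025032 = 1.371244
p(2.05) ≈ 1.3712

1.3712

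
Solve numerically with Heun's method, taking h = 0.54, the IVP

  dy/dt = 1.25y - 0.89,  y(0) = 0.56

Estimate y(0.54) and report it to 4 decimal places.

Heun: k1 = f(t_n, y_n); k2 = f(t_n + h, y_n + h·k1); y_{n+1} = y_n + (h/2)·(k1 + k2).
t=0.000000, y=0.560000:
  k1 = f(0.000000, 0.560000) = -0.190000
  k2 = f(0.540000, 0.457400) = -0.318250
  y ← 0.560000 + (0.54/2)·(-0.190000 + (-0.318250)) = 0.422773
y(0.54) ≈ 0.4228

0.4228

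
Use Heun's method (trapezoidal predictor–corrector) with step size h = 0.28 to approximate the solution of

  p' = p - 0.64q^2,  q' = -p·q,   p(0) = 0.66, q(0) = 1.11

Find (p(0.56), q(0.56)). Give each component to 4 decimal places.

0.7151, 0.7704

Heun on (p,q): k1 = f(t_n, state_n); k2 = f(t_n + h, state_n + h·k1); state_{n+1} = state_n + (h/2)·(k1 + k2).
0.000000: (0.660000, 1.110000)
  k1 = (-0.128544, -0.732600)
  predictor → (0.624008, 0.904872)
  k2 = (0.099980, -0.564647)
  → (0.656001, 0.928385)
0.280000: (0.656001, 0.928385)
  k1 = (0.104385, -0.609022)
  predictor → (0.685229, 0.757859)
  k2 = (0.317644, -0.519307)
  → (0.715085, 0.770419)
(p(0.56), q(0.56)) ≈ (0.7151, 0.7704)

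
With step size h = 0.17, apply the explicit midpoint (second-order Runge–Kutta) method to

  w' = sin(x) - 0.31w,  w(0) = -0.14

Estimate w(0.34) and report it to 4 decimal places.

-0.0702

Midpoint: k1 = f(x_n, w_n); k2 = f(x_n + h/2, w_n + (h/2)·k1); w_{n+1} = w_n + h·k2.
x=0.000000, w=-0.140000:
  k1 = f(0.000000, -0.140000) = 0.043400
  k2 = f(0.085000, -0.136311) = 0.127154
  w ← -0.140000 + 0.17·0.127154 = -0.118384
x=0.170000, w=-0.118384:
  k1 = f(0.170000, -0.118384) = 0.205881
  k2 = f(0.255000, -0.100884) = 0.283519
  w ← -0.118384 + 0.17·0.283519 = -0.070186
w(0.34) ≈ -0.0702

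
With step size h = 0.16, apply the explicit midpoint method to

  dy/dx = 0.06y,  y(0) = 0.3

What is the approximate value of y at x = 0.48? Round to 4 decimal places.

0.3088

Midpoint: k1 = f(x_n, y_n); k2 = f(x_n + h/2, y_n + (h/2)·k1); y_{n+1} = y_n + h·k2.
x=0.000000, y=0.300000:
  k1 = f(0.000000, 0.300000) = 0.018000
  k2 = f(0.080000, 0.301440) = 0.018086
  y ← 0.300000 + 0.16·0.018086 = 0.302894
x=0.160000, y=0.302894:
  k1 = f(0.160000, 0.302894) = 0.018174
  k2 = f(0.240000, 0.304348) = 0.018261
  y ← 0.302894 + 0.16·0.018261 = 0.305816
x=0.320000, y=0.305816:
  k1 = f(0.320000, 0.305816) = 0.018349
  k2 = f(0.400000, 0.307283) = 0.018437
  y ← 0.305816 + 0.16·0.018437 = 0.308765
y(0.48) ≈ 0.3088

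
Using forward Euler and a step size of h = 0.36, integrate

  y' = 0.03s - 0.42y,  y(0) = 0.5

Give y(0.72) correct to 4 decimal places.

0.3641

Euler: y_{n+1} = y_n + h·f(s_n, y_n).
s=0.000000, y=0.500000: f=-0.210000 → y ← 0.500000 + 0.36·(-0.210000) = 0.424400
s=0.360000, y=0.424400: f=-0.167448 → y ← 0.424400 + 0.36·(-0.167448) = 0.364119
y(0.72) ≈ 0.3641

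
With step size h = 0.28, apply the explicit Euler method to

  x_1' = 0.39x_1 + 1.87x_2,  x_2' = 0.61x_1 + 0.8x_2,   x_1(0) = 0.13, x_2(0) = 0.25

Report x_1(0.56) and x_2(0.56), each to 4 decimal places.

Euler on (x_1,x_2): x_1_{n+1} = x_1_n + h·x_1', x_2_{n+1} = x_2_n + h·x_2'.
0.000000: (0.130000, 0.250000); f=(0.518200, 0.279300) → (0.275096, 0.328204)
0.280000: (0.275096, 0.328204); f=(0.721029, 0.430372) → (0.476984, 0.448708)
(x_1(0.56), x_2(0.56)) ≈ (0.4770, 0.4487)

0.4770, 0.4487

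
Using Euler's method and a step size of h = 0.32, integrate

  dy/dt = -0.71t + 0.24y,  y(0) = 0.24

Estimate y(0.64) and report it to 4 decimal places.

0.2056

Euler: y_{n+1} = y_n + h·f(t_n, y_n).
t=0.000000, y=0.240000: f=0.057600 → y ← 0.240000 + 0.32·0.057600 = 0.258432
t=0.320000, y=0.258432: f=-0.165176 → y ← 0.258432 + 0.32·(-0.165176) = 0.205576
y(0.64) ≈ 0.2056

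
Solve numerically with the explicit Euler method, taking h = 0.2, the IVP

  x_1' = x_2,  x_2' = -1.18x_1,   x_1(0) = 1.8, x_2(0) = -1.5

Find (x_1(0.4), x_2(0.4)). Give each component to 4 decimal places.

Euler on (x_1,x_2): x_1_{n+1} = x_1_n + h·x_1', x_2_{n+1} = x_2_n + h·x_2'.
0.000000: (1.800000, -1.500000); f=(-1.500000, -2.124000) → (1.500000, -1.924800)
0.200000: (1.500000, -1.924800); f=(-1.924800, -1.770000) → (1.115040, -2.278800)
(x_1(0.4), x_2(0.4)) ≈ (1.1150, -2.2788)

1.1150, -2.2788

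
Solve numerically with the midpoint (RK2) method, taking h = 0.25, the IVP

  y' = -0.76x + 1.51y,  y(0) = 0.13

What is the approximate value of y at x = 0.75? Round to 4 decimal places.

Midpoint: k1 = f(x_n, y_n); k2 = f(x_n + h/2, y_n + (h/2)·k1); y_{n+1} = y_n + h·k2.
x=0.000000, y=0.130000:
  k1 = f(0.000000, 0.130000) = 0.196300
  k2 = f(0.125000, 0.154537) = 0.138352
  y ← 0.130000 + 0.25·0.138352 = 0.164588
x=0.250000, y=0.164588:
  k1 = f(0.250000, 0.164588) = 0.058528
  k2 = f(0.375000, 0.171904) = -0.025425
  y ← 0.164588 + 0.25·(-0.025425) = 0.158232
x=0.500000, y=0.158232:
  k1 = f(0.500000, 0.158232) = -0.141070
  k2 = f(0.625000, 0.140598) = -0.262697
  y ← 0.158232 + 0.25·(-0.262697) = 0.092557
y(0.75) ≈ 0.0926

0.0926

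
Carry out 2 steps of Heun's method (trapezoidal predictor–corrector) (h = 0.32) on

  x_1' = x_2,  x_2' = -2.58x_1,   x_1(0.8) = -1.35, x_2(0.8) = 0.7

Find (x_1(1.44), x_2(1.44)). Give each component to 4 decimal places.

-0.2714, 2.2770

Heun on (x_1,x_2): k1 = f(t_n, state_n); k2 = f(t_n + h, state_n + h·k1); state_{n+1} = state_n + (h/2)·(k1 + k2).
0.800000: (-1.350000, 0.700000)
  k1 = (0.700000, 3.483000)
  predictor → (-1.126000, 1.814560)
  k2 = (1.814560, 2.905080)
  → (-0.947670, 1.722093)
1.120000: (-0.947670, 1.722093)
  k1 = (1.722093, 2.444990)
  predictor → (-0.396601, 2.504489)
  k2 = (2.504489, 1.023230)
  → (-0.271417, 2.277008)
(x_1(1.44), x_2(1.44)) ≈ (-0.2714, 2.2770)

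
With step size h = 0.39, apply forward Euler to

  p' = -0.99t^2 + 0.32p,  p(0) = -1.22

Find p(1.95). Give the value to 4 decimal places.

Euler: p_{n+1} = p_n + h·f(t_n, p_n).
t=0.000000, p=-1.220000: f=-0.390400 → p ← -1.220000 + 0.39·(-0.390400) = -1.372256
t=0.390000, p=-1.372256: f=-0.589701 → p ← -1.372256 + 0.39·(-0.589701) = -1.602239
t=0.780000, p=-1.602239: f=-1.115033 → p ← -1.602239 + 0.39·(-1.115033) = -2.037102
t=1.170000, p=-2.037102: f=-2.007084 → p ← -2.037102 + 0.39·(-2.007084) = -2.819865
t=1.560000, p=-2.819865: f=-3.311621 → p ← -2.819865 + 0.39·(-3.311621) = -4.111397
p(1.95) ≈ -4.1114

-4.1114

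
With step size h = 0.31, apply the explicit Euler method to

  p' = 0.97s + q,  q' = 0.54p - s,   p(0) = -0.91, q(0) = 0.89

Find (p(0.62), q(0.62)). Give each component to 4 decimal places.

Euler on (p,q): p_{n+1} = p_n + h·p', q_{n+1} = q_n + h·q'.
0.000000: (-0.910000, 0.890000); f=(0.890000, -0.491400) → (-0.634100, 0.737666)
0.310000: (-0.634100, 0.737666); f=(1.038366, -0.652414) → (-0.312207, 0.535418)
(p(0.62), q(0.62)) ≈ (-0.3122, 0.5354)

-0.3122, 0.5354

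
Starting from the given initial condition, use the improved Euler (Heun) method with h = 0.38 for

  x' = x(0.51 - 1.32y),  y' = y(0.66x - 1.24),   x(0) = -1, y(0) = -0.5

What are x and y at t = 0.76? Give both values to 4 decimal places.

Heun on (x,y): k1 = f(t_n, state_n); k2 = f(t_n + h, state_n + h·k1); state_{n+1} = state_n + (h/2)·(k1 + k2).
0.000000: (-1.000000, -0.500000)
  k1 = (-1.170000, 0.950000)
  predictor → (-1.444600, -0.139000)
  k2 = (-1.001801, 0.304888)
  → (-1.412642, -0.261571)
0.380000: (-1.412642, -0.261571)
  k1 = (-1.208196, 0.568223)
  predictor → (-1.871757, -0.045647)
  k2 = (-1.067376, 0.112992)
  → (-1.845001, -0.132141)
(x(0.76), y(0.76)) ≈ (-1.8450, -0.1321)

-1.8450, -0.1321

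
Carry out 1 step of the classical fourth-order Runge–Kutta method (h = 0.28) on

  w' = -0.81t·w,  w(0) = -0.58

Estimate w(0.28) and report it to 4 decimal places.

-0.5619

RK4: k1 = f(t_n, w_n); k2 = f(t_n + h/2, w_n + (h/2)·k1); k3 = f(t_n + h/2, w_n + (h/2)·k2); k4 = f(t_n + h, w_n + h·k3); w_{n+1} = w_n + (h/6)·(k1 + 2k2 + 2k3 + k4).
t=0.000000, w=-0.580000:
  k1 = f(0.000000, -0.580000) = 0.000000
  k2 = f(0.140000, -0.580000) = 0.065772
  k3 = f(0.140000, -0.570792) = 0.064728
  k4 = f(0.280000, -0.561876) = 0.127434
  w ← -0.580000 + (0.28/6)·(k1 + 2k2 + 2k3 + k4) = -0.561873
w(0.28) ≈ -0.5619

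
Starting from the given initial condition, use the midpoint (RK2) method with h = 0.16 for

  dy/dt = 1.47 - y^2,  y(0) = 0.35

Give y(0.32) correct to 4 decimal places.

Midpoint: k1 = f(t_n, y_n); k2 = f(t_n + h/2, y_n + (h/2)·k1); y_{n+1} = y_n + h·k2.
t=0.000000, y=0.350000:
  k1 = f(0.000000, 0.350000) = 1.347500
  k2 = f(0.080000, 0.457800) = 1.260419
  y ← 0.350000 + 0.16·1.260419 = 0.551667
t=0.160000, y=0.551667:
  k1 = f(0.160000, 0.551667) = 1.165663
  k2 = f(0.240000, 0.644920) = 1.054078
  y ← 0.551667 + 0.16·1.054078 = 0.720320
y(0.32) ≈ 0.7203

0.7203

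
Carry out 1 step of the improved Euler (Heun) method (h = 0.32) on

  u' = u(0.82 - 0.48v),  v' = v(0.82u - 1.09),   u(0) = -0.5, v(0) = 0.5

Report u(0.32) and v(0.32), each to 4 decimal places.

Heun on (u,v): k1 = f(x_n, state_n); k2 = f(x_n + h, state_n + h·k1); state_{n+1} = state_n + (h/2)·(k1 + k2).
0.000000: (-0.500000, 0.500000)
  k1 = (-0.290000, -0.750000)
  predictor → (-0.592800, 0.260000)
  k2 = (-0.412115, -0.409785)
  → (-0.612338, 0.314434)
(u(0.32), v(0.32)) ≈ (-0.6123, 0.3144)

-0.6123, 0.3144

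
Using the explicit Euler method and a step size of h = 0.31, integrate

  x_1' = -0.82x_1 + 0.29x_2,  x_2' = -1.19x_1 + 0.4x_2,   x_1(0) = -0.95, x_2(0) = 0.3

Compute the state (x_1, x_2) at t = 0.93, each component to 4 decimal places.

Euler on (x_1,x_2): x_1_{n+1} = x_1_n + h·x_1', x_2_{n+1} = x_2_n + h·x_2'.
0.000000: (-0.950000, 0.300000); f=(0.866000, 1.250500) → (-0.681540, 0.687655)
0.310000: (-0.681540, 0.687655); f=(0.758283, 1.086095) → (-0.446472, 1.024344)
0.620000: (-0.446472, 1.024344); f=(0.663167, 0.941040) → (-0.240891, 1.316067)
(x_1(0.93), x_2(0.93)) ≈ (-0.2409, 1.3161)

-0.2409, 1.3161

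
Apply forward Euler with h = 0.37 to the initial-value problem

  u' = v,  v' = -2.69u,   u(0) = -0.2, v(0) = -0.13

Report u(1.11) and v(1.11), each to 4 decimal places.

-0.1056, 0.5375

Euler on (u,v): u_{n+1} = u_n + h·u', v_{n+1} = v_n + h·v'.
0.000000: (-0.200000, -0.130000); f=(-0.130000, 0.538000) → (-0.248100, 0.069060)
0.370000: (-0.248100, 0.069060); f=(0.069060, 0.667389) → (-0.222548, 0.315994)
0.740000: (-0.222548, 0.315994); f=(0.315994, 0.598654) → (-0.105630, 0.537496)
(u(1.11), v(1.11)) ≈ (-0.1056, 0.5375)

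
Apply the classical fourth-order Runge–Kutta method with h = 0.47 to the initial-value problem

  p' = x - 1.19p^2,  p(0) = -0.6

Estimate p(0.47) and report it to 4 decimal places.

RK4: k1 = f(x_n, p_n); k2 = f(x_n + h/2, p_n + (h/2)·k1); k3 = f(x_n + h/2, p_n + (h/2)·k2); k4 = f(x_n + h, p_n + h·k3); p_{n+1} = p_n + (h/6)·(k1 + 2k2 + 2k3 + k4).
x=0.000000, p=-0.600000:
  k1 = f(0.000000, -0.600000) = -0.428400
  k2 = f(0.235000, -0.700674) = -0.349223
  k3 = f(0.235000, -0.682068) = -0.318607
  k4 = f(0.470000, -0.749745) = -0.198921
  p ← -0.600000 + (0.47/6)·(k1 + 2k2 + 2k3 + k4) = -0.753767
p(0.47) ≈ -0.7538

-0.7538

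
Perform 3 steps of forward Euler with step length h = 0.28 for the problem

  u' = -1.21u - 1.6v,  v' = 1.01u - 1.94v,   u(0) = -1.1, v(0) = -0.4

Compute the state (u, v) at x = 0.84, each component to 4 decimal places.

0.0771, -0.2138

Euler on (u,v): u_{n+1} = u_n + h·u', v_{n+1} = v_n + h·v'.
0.000000: (-1.100000, -0.400000); f=(1.971000, -0.335000) → (-0.548120, -0.493800)
0.280000: (-0.548120, -0.493800); f=(1.453305, 0.404371) → (-0.141195, -0.380576)
0.560000: (-0.141195, -0.380576); f=(0.779767, 0.595711) → (0.077140, -0.213777)
(u(0.84), v(0.84)) ≈ (0.0771, -0.2138)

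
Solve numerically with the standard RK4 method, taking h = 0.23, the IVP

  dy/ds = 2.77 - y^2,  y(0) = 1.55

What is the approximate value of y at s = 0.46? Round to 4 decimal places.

1.6387

RK4: k1 = f(s_n, y_n); k2 = f(s_n + h/2, y_n + (h/2)·k1); k3 = f(s_n + h/2, y_n + (h/2)·k2); k4 = f(s_n + h, y_n + h·k3); y_{n+1} = y_n + (h/6)·(k1 + 2k2 + 2k3 + k4).
s=0.000000, y=1.550000:
  k1 = f(0.000000, 1.550000) = 0.367500
  k2 = f(0.115000, 1.592262) = 0.234700
  k3 = f(0.115000, 1.576991) = 0.283101
  k4 = f(0.230000, 1.615113) = 0.161409
  y ← 1.550000 + (0.23/6)·(k1 + 2k2 + 2k3 + k4) = 1.609973
s=0.230000, y=1.609973:
  k1 = f(0.230000, 1.609973) = 0.177987
  k2 = f(0.345000, 1.630441) = 0.111661
  k3 = f(0.345000, 1.622814) = 0.136475
  k4 = f(0.460000, 1.641362) = 0.075930
  y ← 1.609973 + (0.23/6)·(k1 + 2k2 + 2k3 + k4) = 1.638730
y(0.46) ≈ 1.6387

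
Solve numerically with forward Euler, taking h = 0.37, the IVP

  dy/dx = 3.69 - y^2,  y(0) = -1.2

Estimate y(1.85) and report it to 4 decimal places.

Euler: y_{n+1} = y_n + h·f(x_n, y_n).
x=0.000000, y=-1.200000: f=2.250000 → y ← -1.200000 + 0.37·2.250000 = -0.367500
x=0.370000, y=-0.367500: f=3.554944 → y ← -0.367500 + 0.37·3.554944 = 0.947829
x=0.740000, y=0.947829: f=2.791620 → y ← 0.947829 + 0.37·2.791620 = 1.980729
x=1.110000, y=1.980729: f=-0.233285 → y ← 1.980729 + 0.37·(-0.233285) = 1.894413
x=1.480000, y=1.894413: f=0.101200 → y ← 1.894413 + 0.37·0.101200 = 1.931857
y(1.85) ≈ 1.9319

1.9319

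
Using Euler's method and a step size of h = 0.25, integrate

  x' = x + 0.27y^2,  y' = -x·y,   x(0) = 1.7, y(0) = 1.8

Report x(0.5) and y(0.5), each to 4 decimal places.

Euler on (x,y): x_{n+1} = x_n + h·x', y_{n+1} = y_n + h·y'.
0.000000: (1.700000, 1.800000); f=(2.574800, -3.060000) → (2.343700, 1.035000)
0.250000: (2.343700, 1.035000); f=(2.632931, -2.425730) → (3.001933, 0.428568)
(x(0.5), y(0.5)) ≈ (3.0019, 0.4286)

3.0019, 0.4286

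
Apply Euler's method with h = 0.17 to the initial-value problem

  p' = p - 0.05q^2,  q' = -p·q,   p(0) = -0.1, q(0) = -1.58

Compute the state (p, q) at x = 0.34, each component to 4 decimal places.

-0.1837, -1.6446

Euler on (p,q): p_{n+1} = p_n + h·p', q_{n+1} = q_n + h·q'.
0.000000: (-0.100000, -1.580000); f=(-0.224820, -0.158000) → (-0.138219, -1.606860)
0.170000: (-0.138219, -1.606860); f=(-0.267319, -0.222099) → (-0.183664, -1.644617)
(p(0.34), q(0.34)) ≈ (-0.1837, -1.6446)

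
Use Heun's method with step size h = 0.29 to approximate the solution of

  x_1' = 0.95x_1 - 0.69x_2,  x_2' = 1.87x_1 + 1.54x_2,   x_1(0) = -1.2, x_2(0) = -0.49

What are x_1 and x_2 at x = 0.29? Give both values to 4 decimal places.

-1.3776, -1.6168

Heun on (x_1,x_2): k1 = f(x_n, state_n); k2 = f(x_n + h, state_n + h·k1); state_{n+1} = state_n + (h/2)·(k1 + k2).
0.000000: (-1.200000, -0.490000)
  k1 = (-0.801900, -2.998600)
  predictor → (-1.432551, -1.359594)
  k2 = (-0.422804, -4.772645)
  → (-1.377582, -1.616831)
(x_1(0.29), x_2(0.29)) ≈ (-1.3776, -1.6168)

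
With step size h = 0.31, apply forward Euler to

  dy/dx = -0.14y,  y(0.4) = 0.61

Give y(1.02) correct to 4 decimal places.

0.5582

Euler: y_{n+1} = y_n + h·f(x_n, y_n).
x=0.400000, y=0.610000: f=-0.085400 → y ← 0.610000 + 0.31·(-0.085400) = 0.583526
x=0.710000, y=0.583526: f=-0.081694 → y ← 0.583526 + 0.31·(-0.081694) = 0.558201
y(1.02) ≈ 0.5582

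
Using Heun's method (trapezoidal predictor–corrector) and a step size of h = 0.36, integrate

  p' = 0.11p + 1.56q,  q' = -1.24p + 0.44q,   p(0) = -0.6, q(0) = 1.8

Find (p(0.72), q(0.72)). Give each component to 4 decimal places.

1.8575, 2.0000

Heun on (p,q): k1 = f(x_n, state_n); k2 = f(x_n + h, state_n + h·k1); state_{n+1} = state_n + (h/2)·(k1 + k2).
0.000000: (-0.600000, 1.800000)
  k1 = (2.742000, 1.536000)
  predictor → (0.387120, 2.352960)
  k2 = (3.713201, 0.555274)
  → (0.561936, 2.176429)
0.360000: (0.561936, 2.176429)
  k1 = (3.457043, 0.260828)
  predictor → (1.806471, 2.270327)
  k2 = (3.740423, -1.241081)
  → (1.857480, 1.999984)
(p(0.72), q(0.72)) ≈ (1.8575, 2.0000)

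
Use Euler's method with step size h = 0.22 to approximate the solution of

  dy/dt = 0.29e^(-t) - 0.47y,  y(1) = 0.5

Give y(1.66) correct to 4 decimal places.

Euler: y_{n+1} = y_n + h·f(t_n, y_n).
t=1.000000, y=0.500000: f=-0.128315 → y ← 0.500000 + 0.22·(-0.128315) = 0.471771
t=1.220000, y=0.471771: f=-0.136115 → y ← 0.471771 + 0.22·(-0.136115) = 0.441825
t=1.440000, y=0.441825: f=-0.138949 → y ← 0.441825 + 0.22·(-0.138949) = 0.411257
y(1.66) ≈ 0.4113

0.4113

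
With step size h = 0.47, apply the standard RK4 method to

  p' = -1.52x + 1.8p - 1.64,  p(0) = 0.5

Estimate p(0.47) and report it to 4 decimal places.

RK4: k1 = f(x_n, p_n); k2 = f(x_n + h/2, p_n + (h/2)·k1); k3 = f(x_n + h/2, p_n + (h/2)·k2); k4 = f(x_n + h, p_n + h·k3); p_{n+1} = p_n + (h/6)·(k1 + 2k2 + 2k3 + k4).
x=0.000000, p=0.500000:
  k1 = f(0.000000, 0.500000) = -0.740000
  k2 = f(0.235000, 0.326100) = -1.410220
  k3 = f(0.235000, 0.168598) = -1.693723
  k4 = f(0.470000, -0.296050) = -2.887290
  p ← 0.500000 + (0.47/6)·(k1 + 2k2 + 2k3 + k4) = -0.270422
p(0.47) ≈ -0.2704

-0.2704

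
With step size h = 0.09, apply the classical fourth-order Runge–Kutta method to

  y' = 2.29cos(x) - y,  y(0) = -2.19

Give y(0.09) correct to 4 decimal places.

RK4: k1 = f(x_n, y_n); k2 = f(x_n + h/2, y_n + (h/2)·k1); k3 = f(x_n + h/2, y_n + (h/2)·k2); k4 = f(x_n + h, y_n + h·k3); y_{n+1} = y_n + (h/6)·(k1 + 2k2 + 2k3 + k4).
x=0.000000, y=-2.190000:
  k1 = f(0.000000, -2.190000) = 4.480000
  k2 = f(0.045000, -1.988400) = 4.276082
  k3 = f(0.045000, -1.997576) = 4.285258
  k4 = f(0.090000, -1.804327) = 4.085059
  y ← -2.190000 + (0.09/6)·(k1 + 2k2 + 2k3 + k4) = -1.804684
y(0.09) ≈ -1.8047

-1.8047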